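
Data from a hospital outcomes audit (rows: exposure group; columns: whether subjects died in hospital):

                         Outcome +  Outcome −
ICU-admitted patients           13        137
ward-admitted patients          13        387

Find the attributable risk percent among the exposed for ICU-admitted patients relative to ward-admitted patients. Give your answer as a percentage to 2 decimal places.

risk, ICU-admitted patients = 13/150 = 0.08667
risk, ward-admitted patients = 13/400 = 0.03250
AR% = (0.08667 − 0.03250) / 0.08667 = 0.6250 → 62.50%

62.50%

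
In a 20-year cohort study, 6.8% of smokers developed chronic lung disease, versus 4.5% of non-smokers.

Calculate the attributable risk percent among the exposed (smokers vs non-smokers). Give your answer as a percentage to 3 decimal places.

AR% = (0.06800 − 0.04500) / 0.06800 = 0.3382 → 33.824%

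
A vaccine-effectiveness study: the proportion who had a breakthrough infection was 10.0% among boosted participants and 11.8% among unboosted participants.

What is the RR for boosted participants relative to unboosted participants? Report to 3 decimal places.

RR = 0.1000 / 0.1180 = 0.847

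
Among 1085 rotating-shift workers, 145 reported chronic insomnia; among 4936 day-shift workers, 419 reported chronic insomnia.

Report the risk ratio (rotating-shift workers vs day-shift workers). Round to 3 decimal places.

risk, rotating-shift workers = 145/1085 = 0.1336
risk, day-shift workers = 419/4936 = 0.0849
RR = 0.1336 / 0.0849 = 1.574

RR: 1.574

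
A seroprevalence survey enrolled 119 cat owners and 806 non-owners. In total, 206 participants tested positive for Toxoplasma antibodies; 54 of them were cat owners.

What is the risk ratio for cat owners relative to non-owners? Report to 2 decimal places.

cat owners without the outcome: 119 − 54 = 65
non-owners with the outcome: 206 − 54 = 152
non-owners without the outcome: 806 − 152 = 654
risk, cat owners = 54/119 = 0.4538
risk, non-owners = 152/806 = 0.1886
RR = 0.4538 / 0.1886 = 2.41

RR ≈ 2.41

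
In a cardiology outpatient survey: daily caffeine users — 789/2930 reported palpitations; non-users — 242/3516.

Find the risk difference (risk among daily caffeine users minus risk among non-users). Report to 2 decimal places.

RD ≈ 0.20

risk, daily caffeine users = 789/2930 = 0.2693
risk, non-users = 242/3516 = 0.0688
risk difference = 0.2693 − 0.0688 = 0.20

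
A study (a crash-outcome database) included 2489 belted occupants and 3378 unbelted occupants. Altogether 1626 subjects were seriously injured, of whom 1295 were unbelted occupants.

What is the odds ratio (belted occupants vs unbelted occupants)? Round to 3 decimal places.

0.247

belted occupants with the outcome: 1626 − 1295 = 331
belted occupants without the outcome: 2489 − 331 = 2158
unbelted occupants without the outcome: 3378 − 1295 = 2083
OR = (331 × 2083) / (2158 × 1295) = 689473/2794610 ≈ 0.247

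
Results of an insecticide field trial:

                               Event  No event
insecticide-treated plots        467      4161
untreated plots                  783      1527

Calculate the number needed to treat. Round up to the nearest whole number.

NNT: 5

risk, insecticide-treated plots = 467/4628 = 0.100908
risk, untreated plots = 783/2310 = 0.338961
absolute risk difference = 0.238054
1 / 0.238054 = 4.201 → round up → 5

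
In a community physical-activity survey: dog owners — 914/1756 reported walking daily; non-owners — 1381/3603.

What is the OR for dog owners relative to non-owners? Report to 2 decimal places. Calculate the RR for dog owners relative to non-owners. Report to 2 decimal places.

OR = 1.75; RR = 1.36

OR = (914 × 2222) / (842 × 1381) = 2030908/1162802 ≈ 1.75
risk, dog owners = 914/1756 = 0.5205
risk, non-owners = 1381/3603 = 0.3833
RR = 0.5205 / 0.3833 = 1.36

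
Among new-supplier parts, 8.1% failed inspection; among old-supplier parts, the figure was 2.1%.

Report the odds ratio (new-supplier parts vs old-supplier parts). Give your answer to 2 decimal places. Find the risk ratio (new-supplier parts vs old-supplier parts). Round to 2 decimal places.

OR = 4.11; RR = 3.86

odds, new-supplier parts = 0.08100/0.91900 = 0.08814
odds, old-supplier parts = 0.02100/0.97900 = 0.02145
OR = 0.08814 / 0.02145 = 4.11
RR = 0.08100 / 0.02100 = 3.86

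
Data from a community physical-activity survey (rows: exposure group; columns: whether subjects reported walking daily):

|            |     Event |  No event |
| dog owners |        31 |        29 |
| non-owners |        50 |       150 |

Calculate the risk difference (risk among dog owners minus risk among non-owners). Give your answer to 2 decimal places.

risk, dog owners = 31/60 = 0.5167
risk, non-owners = 50/200 = 0.2500
risk difference = 0.5167 − 0.2500 = 0.27

0.27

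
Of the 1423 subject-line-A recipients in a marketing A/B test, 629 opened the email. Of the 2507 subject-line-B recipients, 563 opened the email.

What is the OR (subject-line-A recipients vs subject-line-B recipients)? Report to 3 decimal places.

OR = (629 × 1944) / (794 × 563) = 1222776/447022 ≈ 2.735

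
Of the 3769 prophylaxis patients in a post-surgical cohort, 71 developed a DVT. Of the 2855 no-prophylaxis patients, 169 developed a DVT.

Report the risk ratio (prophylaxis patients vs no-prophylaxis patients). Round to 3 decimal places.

risk, prophylaxis patients = 71/3769 = 0.01884
risk, no-prophylaxis patients = 169/2855 = 0.05919
RR = 0.01884 / 0.05919 = 0.318

0.318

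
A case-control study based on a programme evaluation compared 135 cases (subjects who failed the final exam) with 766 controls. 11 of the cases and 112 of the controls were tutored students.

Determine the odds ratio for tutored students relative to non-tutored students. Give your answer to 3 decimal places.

OR = 0.518

odds, tutored students = 11/112 = 0.0982
odds, non-tutored students = 124/654 = 0.1896
OR = 0.0982 / 0.1896 = 0.518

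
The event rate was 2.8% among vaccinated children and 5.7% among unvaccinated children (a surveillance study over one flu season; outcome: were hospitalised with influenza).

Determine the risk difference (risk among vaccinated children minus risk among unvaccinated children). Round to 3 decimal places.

risk difference = 0.02800 − 0.05700 = -0.029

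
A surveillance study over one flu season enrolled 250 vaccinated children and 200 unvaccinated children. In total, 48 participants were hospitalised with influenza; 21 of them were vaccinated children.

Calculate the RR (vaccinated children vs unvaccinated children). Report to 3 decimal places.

vaccinated children without the outcome: 250 − 21 = 229
unvaccinated children with the outcome: 48 − 21 = 27
unvaccinated children without the outcome: 200 − 27 = 173
risk, vaccinated children = 21/250 = 0.0840
risk, unvaccinated children = 27/200 = 0.1350
RR = 0.0840 / 0.1350 = 0.622

RR ≈ 0.622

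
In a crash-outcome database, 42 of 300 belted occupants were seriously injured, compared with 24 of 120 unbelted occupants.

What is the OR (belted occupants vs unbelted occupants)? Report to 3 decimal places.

OR = (42 × 96) / (258 × 24) = 4032/6192 ≈ 0.651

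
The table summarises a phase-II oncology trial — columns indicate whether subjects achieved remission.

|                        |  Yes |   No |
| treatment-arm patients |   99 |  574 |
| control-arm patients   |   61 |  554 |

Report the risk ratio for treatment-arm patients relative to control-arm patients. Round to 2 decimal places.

risk, treatment-arm patients = 99/673 = 0.1471
risk, control-arm patients = 61/615 = 0.0992
RR = 0.1471 / 0.0992 = 1.48

RR = 1.48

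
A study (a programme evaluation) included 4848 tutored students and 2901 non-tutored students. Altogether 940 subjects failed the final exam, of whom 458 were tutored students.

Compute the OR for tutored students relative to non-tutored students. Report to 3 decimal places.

OR ≈ 0.524

tutored students without the outcome: 4848 − 458 = 4390
non-tutored students with the outcome: 940 − 458 = 482
non-tutored students without the outcome: 2901 − 482 = 2419
OR = (458 × 2419) / (4390 × 482) = 1107902/2115980 ≈ 0.524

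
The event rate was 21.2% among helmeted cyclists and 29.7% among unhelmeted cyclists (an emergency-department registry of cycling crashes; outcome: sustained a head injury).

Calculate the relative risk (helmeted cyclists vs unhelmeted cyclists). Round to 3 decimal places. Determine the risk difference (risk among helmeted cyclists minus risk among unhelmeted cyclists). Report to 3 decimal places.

RR = 0.714; RD = -0.085

RR = 0.2120 / 0.2970 = 0.714
risk difference = 0.2120 − 0.2970 = -0.085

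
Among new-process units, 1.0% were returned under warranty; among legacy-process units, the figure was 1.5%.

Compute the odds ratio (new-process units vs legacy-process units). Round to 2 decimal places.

odds, new-process units = 0.01000/0.99000 = 0.01010
odds, legacy-process units = 0.01500/0.98500 = 0.01523
OR = 0.01010 / 0.01523 = 0.66

0.66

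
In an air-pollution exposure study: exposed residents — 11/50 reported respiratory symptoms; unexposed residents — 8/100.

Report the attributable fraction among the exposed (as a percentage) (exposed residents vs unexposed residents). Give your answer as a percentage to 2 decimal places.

risk, exposed residents = 11/50 = 0.2200
risk, unexposed residents = 8/100 = 0.0800
AR% = (0.2200 − 0.0800) / 0.2200 = 0.6364 → 63.64%

63.64%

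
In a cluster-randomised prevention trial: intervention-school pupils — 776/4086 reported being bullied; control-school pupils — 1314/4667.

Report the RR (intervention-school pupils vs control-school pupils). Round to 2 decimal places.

risk, intervention-school pupils = 776/4086 = 0.1899
risk, control-school pupils = 1314/4667 = 0.2816
RR = 0.1899 / 0.2816 = 0.67

RR: 0.67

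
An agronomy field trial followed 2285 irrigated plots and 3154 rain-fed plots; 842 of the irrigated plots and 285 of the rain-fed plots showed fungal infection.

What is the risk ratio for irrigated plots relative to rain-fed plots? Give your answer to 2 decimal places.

4.08

risk, irrigated plots = 842/2285 = 0.3685
risk, rain-fed plots = 285/3154 = 0.0904
RR = 0.3685 / 0.0904 = 4.08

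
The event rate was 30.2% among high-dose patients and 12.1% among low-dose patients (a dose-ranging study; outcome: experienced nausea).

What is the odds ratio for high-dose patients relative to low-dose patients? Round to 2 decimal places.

OR: 3.14

odds, high-dose patients = 0.3020/0.6980 = 0.4327
odds, low-dose patients = 0.1210/0.8790 = 0.1377
OR = 0.4327 / 0.1377 = 3.14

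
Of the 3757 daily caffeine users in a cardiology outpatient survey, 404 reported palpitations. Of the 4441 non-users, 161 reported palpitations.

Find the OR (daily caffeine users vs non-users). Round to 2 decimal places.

odds, daily caffeine users = 404/3353 = 0.12049
odds, non-users = 161/4280 = 0.03762
OR = 0.12049 / 0.03762 = 3.20

3.20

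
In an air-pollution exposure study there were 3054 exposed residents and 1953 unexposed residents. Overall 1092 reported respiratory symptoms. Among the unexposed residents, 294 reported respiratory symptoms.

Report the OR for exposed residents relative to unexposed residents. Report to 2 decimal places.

exposed residents with the outcome: 1092 − 294 = 798
exposed residents without the outcome: 3054 − 798 = 2256
unexposed residents without the outcome: 1953 − 294 = 1659
odds, exposed residents = 798/2256 = 0.3537
odds, unexposed residents = 294/1659 = 0.1772
OR = 0.3537 / 0.1772 = 2.00

OR: 2.00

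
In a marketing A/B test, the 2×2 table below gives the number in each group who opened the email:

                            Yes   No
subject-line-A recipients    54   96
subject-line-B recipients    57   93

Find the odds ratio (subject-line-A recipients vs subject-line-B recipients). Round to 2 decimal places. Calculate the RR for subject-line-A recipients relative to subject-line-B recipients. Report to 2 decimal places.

OR = 0.92; RR = 0.95

odds, subject-line-A recipients = 54/96 = 0.5625
odds, subject-line-B recipients = 57/93 = 0.6129
OR = 0.5625 / 0.6129 = 0.92
risk, subject-line-A recipients = 54/150 = 0.3600
risk, subject-line-B recipients = 57/150 = 0.3800
RR = 0.3600 / 0.3800 = 0.95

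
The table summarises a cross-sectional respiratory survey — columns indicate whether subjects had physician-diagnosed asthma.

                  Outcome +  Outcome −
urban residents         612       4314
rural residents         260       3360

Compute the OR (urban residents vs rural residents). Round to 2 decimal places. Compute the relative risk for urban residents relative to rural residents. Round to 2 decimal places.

OR = 1.83; RR = 1.73

OR = (612 × 3360) / (4314 × 260) = 2056320/1121640 ≈ 1.83
risk, urban residents = 612/4926 = 0.1242
risk, rural residents = 260/3620 = 0.0718
RR = 0.1242 / 0.0718 = 1.73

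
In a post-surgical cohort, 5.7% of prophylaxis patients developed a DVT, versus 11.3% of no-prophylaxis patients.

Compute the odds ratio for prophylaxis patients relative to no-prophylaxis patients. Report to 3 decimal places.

0.474

odds, prophylaxis patients = 0.0570/0.9430 = 0.0604
odds, no-prophylaxis patients = 0.1130/0.8870 = 0.1274
OR = 0.0604 / 0.1274 = 0.474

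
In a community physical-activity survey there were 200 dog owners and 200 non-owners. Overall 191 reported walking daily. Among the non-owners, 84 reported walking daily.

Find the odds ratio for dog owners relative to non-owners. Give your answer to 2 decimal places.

dog owners with the outcome: 191 − 84 = 107
dog owners without the outcome: 200 − 107 = 93
non-owners without the outcome: 200 − 84 = 116
odds, dog owners = 107/93 = 1.1505
odds, non-owners = 84/116 = 0.7241
OR = 1.1505 / 0.7241 = 1.59

OR ≈ 1.59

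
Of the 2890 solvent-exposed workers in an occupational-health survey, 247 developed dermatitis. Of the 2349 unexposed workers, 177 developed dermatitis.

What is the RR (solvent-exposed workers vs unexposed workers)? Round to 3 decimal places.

RR: 1.134

risk, solvent-exposed workers = 247/2890 = 0.0855
risk, unexposed workers = 177/2349 = 0.0754
RR = 0.0855 / 0.0754 = 1.134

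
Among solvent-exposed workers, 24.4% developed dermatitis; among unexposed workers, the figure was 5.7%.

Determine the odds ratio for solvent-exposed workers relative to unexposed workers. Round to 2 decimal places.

odds, solvent-exposed workers = 0.2440/0.7560 = 0.3228
odds, unexposed workers = 0.0570/0.9430 = 0.0604
OR = 0.3228 / 0.0604 = 5.34

5.34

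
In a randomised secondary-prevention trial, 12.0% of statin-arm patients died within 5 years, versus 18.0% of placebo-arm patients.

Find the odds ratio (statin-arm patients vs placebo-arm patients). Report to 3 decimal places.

odds, statin-arm patients = 0.1200/0.8800 = 0.1364
odds, placebo-arm patients = 0.1800/0.8200 = 0.2195
OR = 0.1364 / 0.2195 = 0.621

OR = 0.621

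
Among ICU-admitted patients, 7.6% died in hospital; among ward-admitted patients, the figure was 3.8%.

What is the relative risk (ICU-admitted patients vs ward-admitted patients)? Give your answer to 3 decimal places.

RR = 0.07600 / 0.03800 = 2.000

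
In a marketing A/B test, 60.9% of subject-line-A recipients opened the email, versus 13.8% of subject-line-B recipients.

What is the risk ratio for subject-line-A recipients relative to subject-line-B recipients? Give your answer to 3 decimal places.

RR = 0.6090 / 0.1380 = 4.413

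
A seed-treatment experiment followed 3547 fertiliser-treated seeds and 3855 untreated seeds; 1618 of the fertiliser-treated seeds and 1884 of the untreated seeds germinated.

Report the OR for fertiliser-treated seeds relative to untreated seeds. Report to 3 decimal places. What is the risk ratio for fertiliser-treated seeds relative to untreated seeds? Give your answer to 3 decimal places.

OR = (1618 × 1971) / (1929 × 1884) = 3189078/3634236 ≈ 0.878
risk, fertiliser-treated seeds = 1618/3547 = 0.4562
risk, untreated seeds = 1884/3855 = 0.4887
RR = 0.4562 / 0.4887 = 0.933

OR = 0.878; RR = 0.933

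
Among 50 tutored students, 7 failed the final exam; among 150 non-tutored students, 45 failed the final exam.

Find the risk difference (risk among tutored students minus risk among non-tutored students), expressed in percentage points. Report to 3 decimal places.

risk, tutored students = 7/50 = 0.1400
risk, non-tutored students = 45/150 = 0.3000
risk difference = 0.1400 − 0.3000 = -0.1600 → -16.000 percentage points

-16.000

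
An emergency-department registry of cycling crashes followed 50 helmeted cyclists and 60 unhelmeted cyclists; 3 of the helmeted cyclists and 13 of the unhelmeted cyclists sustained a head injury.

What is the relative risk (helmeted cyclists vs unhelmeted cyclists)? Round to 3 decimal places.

RR ≈ 0.277

risk, helmeted cyclists = 3/50 = 0.0600
risk, unhelmeted cyclists = 13/60 = 0.2167
RR = 0.0600 / 0.2167 = 0.277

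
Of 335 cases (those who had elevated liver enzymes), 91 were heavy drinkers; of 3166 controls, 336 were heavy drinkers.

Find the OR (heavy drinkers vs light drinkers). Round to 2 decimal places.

OR = (91 × 2830) / (336 × 244) = 257530/81984 ≈ 3.14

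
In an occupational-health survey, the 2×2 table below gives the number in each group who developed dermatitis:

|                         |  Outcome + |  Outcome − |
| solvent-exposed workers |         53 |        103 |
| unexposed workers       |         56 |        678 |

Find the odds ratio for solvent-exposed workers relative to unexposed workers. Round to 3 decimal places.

OR = (53 × 678) / (103 × 56) = 35934/5768 ≈ 6.230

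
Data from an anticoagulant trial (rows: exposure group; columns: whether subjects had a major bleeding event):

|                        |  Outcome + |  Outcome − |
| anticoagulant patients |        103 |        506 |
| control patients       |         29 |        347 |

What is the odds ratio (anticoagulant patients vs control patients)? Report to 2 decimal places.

2.44

odds, anticoagulant patients = 103/506 = 0.2036
odds, control patients = 29/347 = 0.0836
OR = 0.2036 / 0.0836 = 2.44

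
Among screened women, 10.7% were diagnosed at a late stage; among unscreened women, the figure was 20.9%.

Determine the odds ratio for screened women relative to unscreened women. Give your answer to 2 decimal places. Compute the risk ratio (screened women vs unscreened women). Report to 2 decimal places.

odds, screened women = 0.1070/0.8930 = 0.1198
odds, unscreened women = 0.2090/0.7910 = 0.2642
OR = 0.1198 / 0.2642 = 0.45
RR = 0.1070 / 0.2090 = 0.51

OR = 0.45; RR = 0.51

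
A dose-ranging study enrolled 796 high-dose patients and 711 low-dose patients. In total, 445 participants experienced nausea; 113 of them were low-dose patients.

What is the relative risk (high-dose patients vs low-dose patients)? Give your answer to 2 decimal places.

high-dose patients with the outcome: 445 − 113 = 332
high-dose patients without the outcome: 796 − 332 = 464
low-dose patients without the outcome: 711 − 113 = 598
risk, high-dose patients = 332/796 = 0.4171
risk, low-dose patients = 113/711 = 0.1589
RR = 0.4171 / 0.1589 = 2.62

RR: 2.62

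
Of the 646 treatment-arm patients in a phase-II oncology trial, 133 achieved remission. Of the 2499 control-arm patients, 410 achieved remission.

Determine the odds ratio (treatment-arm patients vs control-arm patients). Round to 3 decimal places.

OR = (133 × 2089) / (513 × 410) = 277837/210330 ≈ 1.321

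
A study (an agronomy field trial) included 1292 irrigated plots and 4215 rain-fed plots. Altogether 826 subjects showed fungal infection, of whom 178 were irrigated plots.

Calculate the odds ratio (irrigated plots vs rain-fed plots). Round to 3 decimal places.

irrigated plots without the outcome: 1292 − 178 = 1114
rain-fed plots with the outcome: 826 − 178 = 648
rain-fed plots without the outcome: 4215 − 648 = 3567
OR = (178 × 3567) / (1114 × 648) = 634926/721872 ≈ 0.880

0.880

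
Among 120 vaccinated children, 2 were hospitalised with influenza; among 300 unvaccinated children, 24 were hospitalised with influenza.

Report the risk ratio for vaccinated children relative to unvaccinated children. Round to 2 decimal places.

risk, vaccinated children = 2/120 = 0.01667
risk, unvaccinated children = 24/300 = 0.08000
RR = 0.01667 / 0.08000 = 0.21

RR ≈ 0.21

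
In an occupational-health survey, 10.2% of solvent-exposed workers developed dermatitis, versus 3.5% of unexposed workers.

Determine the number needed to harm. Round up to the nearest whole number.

NNH ≈ 15

absolute risk difference = 0.067000
1 / 0.067000 = 14.925 → round up → 15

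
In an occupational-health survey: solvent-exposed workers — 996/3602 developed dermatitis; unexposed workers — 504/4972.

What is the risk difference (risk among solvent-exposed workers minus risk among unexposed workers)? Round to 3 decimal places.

risk, solvent-exposed workers = 996/3602 = 0.2765
risk, unexposed workers = 504/4972 = 0.1014
risk difference = 0.2765 − 0.1014 = 0.175

RD: 0.175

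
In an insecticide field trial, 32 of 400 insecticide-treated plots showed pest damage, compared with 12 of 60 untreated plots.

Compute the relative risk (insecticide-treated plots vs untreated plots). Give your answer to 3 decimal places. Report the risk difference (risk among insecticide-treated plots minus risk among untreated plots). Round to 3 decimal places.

risk, insecticide-treated plots = 32/400 = 0.0800
risk, untreated plots = 12/60 = 0.2000
RR = 0.0800 / 0.2000 = 0.400
risk difference = 0.0800 − 0.2000 = -0.120

RR = 0.400; RD = -0.120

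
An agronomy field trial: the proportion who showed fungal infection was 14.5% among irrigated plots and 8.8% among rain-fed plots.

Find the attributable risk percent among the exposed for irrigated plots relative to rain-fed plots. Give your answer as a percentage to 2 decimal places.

AR% = (0.1450 − 0.0880) / 0.1450 = 0.3931 → 39.31%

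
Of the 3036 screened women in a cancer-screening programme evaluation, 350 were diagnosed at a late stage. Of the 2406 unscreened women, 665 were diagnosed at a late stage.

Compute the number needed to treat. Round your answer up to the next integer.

NNT ≈ 7

risk, screened women = 350/3036 = 0.115283
risk, unscreened women = 665/2406 = 0.276392
absolute risk difference = 0.161109
1 / 0.161109 = 6.207 → round up → 7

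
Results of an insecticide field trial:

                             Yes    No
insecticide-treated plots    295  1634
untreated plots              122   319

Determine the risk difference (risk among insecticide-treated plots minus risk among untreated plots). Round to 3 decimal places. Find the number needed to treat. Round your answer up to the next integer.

RD = -0.124; NNT = 9

risk, insecticide-treated plots = 295/1929 = 0.1529
risk, untreated plots = 122/441 = 0.2766
risk difference = 0.1529 − 0.2766 = -0.124
absolute risk difference = 0.123715
1 / 0.123715 = 8.083 → round up → 9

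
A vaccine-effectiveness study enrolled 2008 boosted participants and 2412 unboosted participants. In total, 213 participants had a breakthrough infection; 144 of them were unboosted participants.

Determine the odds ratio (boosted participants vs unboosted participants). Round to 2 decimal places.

0.56

boosted participants with the outcome: 213 − 144 = 69
boosted participants without the outcome: 2008 − 69 = 1939
unboosted participants without the outcome: 2412 − 144 = 2268
odds, boosted participants = 69/1939 = 0.03559
odds, unboosted participants = 144/2268 = 0.06349
OR = 0.03559 / 0.06349 = 0.56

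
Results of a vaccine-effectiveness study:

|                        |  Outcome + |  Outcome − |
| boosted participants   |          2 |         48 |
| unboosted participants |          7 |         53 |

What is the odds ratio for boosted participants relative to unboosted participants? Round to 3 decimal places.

odds, boosted participants = 2/48 = 0.04167
odds, unboosted participants = 7/53 = 0.13208
OR = 0.04167 / 0.13208 = 0.315

0.315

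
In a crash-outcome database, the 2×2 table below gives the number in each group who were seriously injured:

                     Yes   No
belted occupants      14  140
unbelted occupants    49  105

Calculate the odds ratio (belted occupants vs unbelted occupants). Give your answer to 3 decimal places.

OR = (14 × 105) / (140 × 49) = 1470/6860 ≈ 0.214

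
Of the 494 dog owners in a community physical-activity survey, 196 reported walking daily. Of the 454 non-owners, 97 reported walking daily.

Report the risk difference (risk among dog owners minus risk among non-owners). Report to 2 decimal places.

RD: 0.18

risk, dog owners = 196/494 = 0.3968
risk, non-owners = 97/454 = 0.2137
risk difference = 0.3968 − 0.2137 = 0.18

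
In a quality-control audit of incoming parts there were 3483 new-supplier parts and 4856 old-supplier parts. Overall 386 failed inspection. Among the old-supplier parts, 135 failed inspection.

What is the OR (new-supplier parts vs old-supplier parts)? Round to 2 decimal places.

OR ≈ 2.72

new-supplier parts with the outcome: 386 − 135 = 251
new-supplier parts without the outcome: 3483 − 251 = 3232
old-supplier parts without the outcome: 4856 − 135 = 4721
OR = (251 × 4721) / (3232 × 135) = 1184971/436320 ≈ 2.72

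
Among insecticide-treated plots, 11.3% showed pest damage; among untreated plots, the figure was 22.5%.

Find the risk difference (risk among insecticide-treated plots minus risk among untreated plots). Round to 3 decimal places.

risk difference = 0.1130 − 0.2250 = -0.112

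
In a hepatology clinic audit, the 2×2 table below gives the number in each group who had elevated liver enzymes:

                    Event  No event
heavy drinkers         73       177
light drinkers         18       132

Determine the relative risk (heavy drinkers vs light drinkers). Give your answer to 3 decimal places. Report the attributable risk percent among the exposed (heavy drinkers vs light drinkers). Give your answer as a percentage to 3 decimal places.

RR = 2.433; AR% = 58.904%

risk, heavy drinkers = 73/250 = 0.2920
risk, light drinkers = 18/150 = 0.1200
RR = 0.2920 / 0.1200 = 2.433
AR% = (0.2920 − 0.1200) / 0.2920 = 0.5890 → 58.904%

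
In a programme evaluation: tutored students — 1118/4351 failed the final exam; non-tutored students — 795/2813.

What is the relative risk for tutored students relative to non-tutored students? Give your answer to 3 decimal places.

RR: 0.909

risk, tutored students = 1118/4351 = 0.2570
risk, non-tutored students = 795/2813 = 0.2826
RR = 0.2570 / 0.2826 = 0.909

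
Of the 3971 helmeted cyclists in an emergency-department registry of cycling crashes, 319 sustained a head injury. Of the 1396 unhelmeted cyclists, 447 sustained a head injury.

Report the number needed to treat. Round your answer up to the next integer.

5

risk, helmeted cyclists = 319/3971 = 0.080332
risk, unhelmeted cyclists = 447/1396 = 0.320201
absolute risk difference = 0.239868
1 / 0.239868 = 4.169 → round up → 5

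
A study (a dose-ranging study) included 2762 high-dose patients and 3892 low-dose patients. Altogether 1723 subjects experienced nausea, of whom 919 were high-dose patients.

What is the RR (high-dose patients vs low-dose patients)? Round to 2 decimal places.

1.61

high-dose patients without the outcome: 2762 − 919 = 1843
low-dose patients with the outcome: 1723 − 919 = 804
low-dose patients without the outcome: 3892 − 804 = 3088
risk, high-dose patients = 919/2762 = 0.3327
risk, low-dose patients = 804/3892 = 0.2066
RR = 0.3327 / 0.2066 = 1.61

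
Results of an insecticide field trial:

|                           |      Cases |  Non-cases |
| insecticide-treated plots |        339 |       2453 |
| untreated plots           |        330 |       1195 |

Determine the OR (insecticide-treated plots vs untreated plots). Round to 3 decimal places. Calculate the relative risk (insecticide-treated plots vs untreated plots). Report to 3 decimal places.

OR = (339 × 1195) / (2453 × 330) = 405105/809490 ≈ 0.500
risk, insecticide-treated plots = 339/2792 = 0.1214
risk, untreated plots = 330/1525 = 0.2164
RR = 0.1214 / 0.2164 = 0.561

OR = 0.500; RR = 0.561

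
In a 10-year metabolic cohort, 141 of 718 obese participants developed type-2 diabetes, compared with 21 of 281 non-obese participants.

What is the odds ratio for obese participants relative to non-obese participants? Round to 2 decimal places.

OR = (141 × 260) / (577 × 21) = 36660/12117 ≈ 3.03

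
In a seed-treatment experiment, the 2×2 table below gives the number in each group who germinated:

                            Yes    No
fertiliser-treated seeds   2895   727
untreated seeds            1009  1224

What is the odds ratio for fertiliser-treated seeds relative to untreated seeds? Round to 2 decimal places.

OR = (2895 × 1224) / (727 × 1009) = 3543480/733543 ≈ 4.83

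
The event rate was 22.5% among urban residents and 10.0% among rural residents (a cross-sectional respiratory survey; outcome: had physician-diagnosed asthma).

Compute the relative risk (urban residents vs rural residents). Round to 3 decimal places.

RR = 0.2250 / 0.1000 = 2.250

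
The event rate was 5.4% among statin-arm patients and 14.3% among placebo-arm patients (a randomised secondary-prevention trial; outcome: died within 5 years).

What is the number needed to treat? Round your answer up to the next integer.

12

absolute risk difference = 0.089000
1 / 0.089000 = 11.236 → round up → 12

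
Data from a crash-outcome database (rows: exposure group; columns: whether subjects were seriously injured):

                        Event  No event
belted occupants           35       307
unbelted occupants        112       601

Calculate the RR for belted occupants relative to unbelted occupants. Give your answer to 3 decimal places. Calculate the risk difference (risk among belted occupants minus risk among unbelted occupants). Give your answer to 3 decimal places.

RR = 0.651; RD = -0.055

risk, belted occupants = 35/342 = 0.1023
risk, unbelted occupants = 112/713 = 0.1571
RR = 0.1023 / 0.1571 = 0.651
risk difference = 0.1023 − 0.1571 = -0.055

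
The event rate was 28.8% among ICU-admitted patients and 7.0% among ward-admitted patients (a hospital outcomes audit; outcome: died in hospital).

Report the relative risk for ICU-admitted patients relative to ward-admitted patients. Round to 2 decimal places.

RR = 0.2880 / 0.0700 = 4.11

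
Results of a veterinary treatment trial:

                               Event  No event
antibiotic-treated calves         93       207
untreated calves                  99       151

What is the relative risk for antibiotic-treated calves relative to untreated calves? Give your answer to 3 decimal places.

risk, antibiotic-treated calves = 93/300 = 0.3100
risk, untreated calves = 99/250 = 0.3960
RR = 0.3100 / 0.3960 = 0.783

0.783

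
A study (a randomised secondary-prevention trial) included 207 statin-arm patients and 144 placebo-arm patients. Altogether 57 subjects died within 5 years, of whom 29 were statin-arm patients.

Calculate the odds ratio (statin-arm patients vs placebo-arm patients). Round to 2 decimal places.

statin-arm patients without the outcome: 207 − 29 = 178
placebo-arm patients with the outcome: 57 − 29 = 28
placebo-arm patients without the outcome: 144 − 28 = 116
OR = (29 × 116) / (178 × 28) = 3364/4984 ≈ 0.67

0.67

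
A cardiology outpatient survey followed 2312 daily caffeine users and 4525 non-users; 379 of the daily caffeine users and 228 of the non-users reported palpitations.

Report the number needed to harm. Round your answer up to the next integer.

NNH = 9

risk, daily caffeine users = 379/2312 = 0.163927
risk, non-users = 228/4525 = 0.050387
absolute risk difference = 0.113541
1 / 0.113541 = 8.807 → round up → 9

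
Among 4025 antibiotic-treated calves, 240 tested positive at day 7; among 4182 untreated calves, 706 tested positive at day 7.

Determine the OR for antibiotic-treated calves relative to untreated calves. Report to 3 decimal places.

OR = (240 × 3476) / (3785 × 706) = 834240/2672210 ≈ 0.312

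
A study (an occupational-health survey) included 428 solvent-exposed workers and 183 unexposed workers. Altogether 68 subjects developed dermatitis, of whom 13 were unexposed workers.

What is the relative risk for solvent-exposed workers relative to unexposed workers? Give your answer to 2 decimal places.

1.81

solvent-exposed workers with the outcome: 68 − 13 = 55
solvent-exposed workers without the outcome: 428 − 55 = 373
unexposed workers without the outcome: 183 − 13 = 170
risk, solvent-exposed workers = 55/428 = 0.1285
risk, unexposed workers = 13/183 = 0.0710
RR = 0.1285 / 0.0710 = 1.81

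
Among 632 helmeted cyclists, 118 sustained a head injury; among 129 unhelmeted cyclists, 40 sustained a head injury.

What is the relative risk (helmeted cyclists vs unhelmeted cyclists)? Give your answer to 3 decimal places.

0.602

risk, helmeted cyclists = 118/632 = 0.1867
risk, unhelmeted cyclists = 40/129 = 0.3101
RR = 0.1867 / 0.3101 = 0.602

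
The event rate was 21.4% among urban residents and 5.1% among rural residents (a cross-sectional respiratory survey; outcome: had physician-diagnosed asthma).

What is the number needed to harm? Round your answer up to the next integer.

NNH: 7

absolute risk difference = 0.163000
1 / 0.163000 = 6.135 → round up → 7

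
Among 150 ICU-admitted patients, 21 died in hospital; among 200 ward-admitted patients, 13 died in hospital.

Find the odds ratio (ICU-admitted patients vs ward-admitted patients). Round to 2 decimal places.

odds, ICU-admitted patients = 21/129 = 0.1628
odds, ward-admitted patients = 13/187 = 0.0695
OR = 0.1628 / 0.0695 = 2.34

OR: 2.34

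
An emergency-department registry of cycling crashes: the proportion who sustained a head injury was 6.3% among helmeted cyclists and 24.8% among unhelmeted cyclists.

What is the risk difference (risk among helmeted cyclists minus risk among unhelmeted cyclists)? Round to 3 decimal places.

risk difference = 0.0630 − 0.2480 = -0.185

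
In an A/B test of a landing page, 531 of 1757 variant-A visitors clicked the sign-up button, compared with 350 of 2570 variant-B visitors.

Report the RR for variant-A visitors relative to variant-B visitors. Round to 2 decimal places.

2.22

risk, variant-A visitors = 531/1757 = 0.3022
risk, variant-B visitors = 350/2570 = 0.1362
RR = 0.3022 / 0.1362 = 2.22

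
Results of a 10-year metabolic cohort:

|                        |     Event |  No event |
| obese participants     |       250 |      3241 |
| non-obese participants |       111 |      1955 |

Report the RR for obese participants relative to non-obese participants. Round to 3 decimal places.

RR = 1.333

risk, obese participants = 250/3491 = 0.0716
risk, non-obese participants = 111/2066 = 0.0537
RR = 0.0716 / 0.0537 = 1.333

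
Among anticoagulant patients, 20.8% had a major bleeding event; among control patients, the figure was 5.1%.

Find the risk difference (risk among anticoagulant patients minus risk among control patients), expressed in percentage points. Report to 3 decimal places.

RD ≈ 15.700

risk difference = 0.2080 − 0.0510 = 0.1570 → 15.700 percentage points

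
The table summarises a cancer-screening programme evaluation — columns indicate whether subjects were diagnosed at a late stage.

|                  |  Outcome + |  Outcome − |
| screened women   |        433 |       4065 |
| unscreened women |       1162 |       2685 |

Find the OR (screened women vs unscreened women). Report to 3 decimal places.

OR: 0.246

odds, screened women = 433/4065 = 0.1065
odds, unscreened women = 1162/2685 = 0.4328
OR = 0.1065 / 0.4328 = 0.246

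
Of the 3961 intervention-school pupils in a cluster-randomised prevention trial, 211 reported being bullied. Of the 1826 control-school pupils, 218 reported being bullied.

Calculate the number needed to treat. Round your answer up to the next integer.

NNT: 16

risk, intervention-school pupils = 211/3961 = 0.053269
risk, control-school pupils = 218/1826 = 0.119387
absolute risk difference = 0.066117
1 / 0.066117 = 15.125 → round up → 16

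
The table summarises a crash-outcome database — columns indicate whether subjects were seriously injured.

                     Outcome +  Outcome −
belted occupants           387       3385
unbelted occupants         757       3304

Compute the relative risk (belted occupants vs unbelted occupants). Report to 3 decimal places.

0.550

risk, belted occupants = 387/3772 = 0.1026
risk, unbelted occupants = 757/4061 = 0.1864
RR = 0.1026 / 0.1864 = 0.550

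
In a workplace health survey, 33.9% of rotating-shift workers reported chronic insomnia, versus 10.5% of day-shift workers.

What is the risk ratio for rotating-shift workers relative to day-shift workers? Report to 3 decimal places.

RR = 0.3390 / 0.1050 = 3.229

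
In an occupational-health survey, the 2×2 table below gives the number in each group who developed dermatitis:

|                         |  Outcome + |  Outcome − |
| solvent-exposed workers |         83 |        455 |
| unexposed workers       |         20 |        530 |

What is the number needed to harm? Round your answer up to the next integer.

NNH = 9

risk, solvent-exposed workers = 83/538 = 0.154275
risk, unexposed workers = 20/550 = 0.036364
absolute risk difference = 0.117911
1 / 0.117911 = 8.481 → round up → 9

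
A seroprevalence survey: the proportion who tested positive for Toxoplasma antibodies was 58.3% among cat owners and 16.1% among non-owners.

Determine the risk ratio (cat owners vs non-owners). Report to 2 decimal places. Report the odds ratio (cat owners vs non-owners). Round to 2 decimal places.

RR = 0.5830 / 0.1610 = 3.62
odds, cat owners = 0.5830/0.4170 = 1.3981
odds, non-owners = 0.1610/0.8390 = 0.1919
OR = 1.3981 / 0.1919 = 7.29

RR = 3.62; OR = 7.29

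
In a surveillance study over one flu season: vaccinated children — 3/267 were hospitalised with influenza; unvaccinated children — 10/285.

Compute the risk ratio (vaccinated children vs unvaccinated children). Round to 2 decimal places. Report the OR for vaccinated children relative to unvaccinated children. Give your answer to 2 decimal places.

RR = 0.32; OR = 0.31

risk, vaccinated children = 3/267 = 0.01124
risk, unvaccinated children = 10/285 = 0.03509
RR = 0.01124 / 0.03509 = 0.32
OR = (3 × 275) / (264 × 10) = 825/2640 ≈ 0.31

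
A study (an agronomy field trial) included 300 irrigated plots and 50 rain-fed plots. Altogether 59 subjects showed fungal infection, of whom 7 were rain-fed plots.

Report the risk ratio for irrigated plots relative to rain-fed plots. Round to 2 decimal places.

1.24

irrigated plots with the outcome: 59 − 7 = 52
irrigated plots without the outcome: 300 − 52 = 248
rain-fed plots without the outcome: 50 − 7 = 43
risk, irrigated plots = 52/300 = 0.1733
risk, rain-fed plots = 7/50 = 0.1400
RR = 0.1733 / 0.1400 = 1.24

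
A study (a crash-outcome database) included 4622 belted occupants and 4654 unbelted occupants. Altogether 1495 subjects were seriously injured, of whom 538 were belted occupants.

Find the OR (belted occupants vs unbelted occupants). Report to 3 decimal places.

OR = 0.509

belted occupants without the outcome: 4622 − 538 = 4084
unbelted occupants with the outcome: 1495 − 538 = 957
unbelted occupants without the outcome: 4654 − 957 = 3697
OR = (538 × 3697) / (4084 × 957) = 1988986/3908388 ≈ 0.509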